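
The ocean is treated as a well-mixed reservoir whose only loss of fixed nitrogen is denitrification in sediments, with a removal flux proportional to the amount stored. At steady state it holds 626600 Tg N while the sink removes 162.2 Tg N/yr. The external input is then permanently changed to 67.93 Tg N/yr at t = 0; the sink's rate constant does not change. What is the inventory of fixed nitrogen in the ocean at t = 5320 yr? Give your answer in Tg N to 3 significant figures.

Residence time τ = M₀/F₀ = 3863 yr. The eventual steady state is M_∞ = M₀·(F₁/F₀) = 626600 × 67.93/162.2 = 262420 Tg N.
The anomaly ΔM(t) = M(t) − M_∞ decays as ΔM₀·e^(−t/τ) with ΔM₀ = 626600 − 262420 = 364200 Tg N.
At t = 5320 yr, e^(−t/τ) = e^(−1.377) = 0.2523, so ΔM = 91880 Tg N and M = 262420 + 91880 = 354310 Tg N.

354000 Tg N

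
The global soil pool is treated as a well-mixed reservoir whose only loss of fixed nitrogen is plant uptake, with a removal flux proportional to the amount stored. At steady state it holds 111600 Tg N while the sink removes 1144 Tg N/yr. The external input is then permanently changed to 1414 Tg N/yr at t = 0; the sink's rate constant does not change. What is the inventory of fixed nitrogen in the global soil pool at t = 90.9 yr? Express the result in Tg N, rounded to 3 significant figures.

τ = M₀/F₀ = 111600/1144 = 97.55 yr; rate constant k = 1/τ.
New steady state M_∞ = F₁/k = F₁·τ = 1414 × 97.55 = 137940 Tg N.
M(t) = M_∞ + (M₀ − M_∞)·e^(−t/τ); t/τ = 90.9/97.55 = 0.9318, so e^(−t/τ) = 0.3938.
M(t) = 137940 − 26340 × 0.3938 = 127570 Tg N.

128000 Tg N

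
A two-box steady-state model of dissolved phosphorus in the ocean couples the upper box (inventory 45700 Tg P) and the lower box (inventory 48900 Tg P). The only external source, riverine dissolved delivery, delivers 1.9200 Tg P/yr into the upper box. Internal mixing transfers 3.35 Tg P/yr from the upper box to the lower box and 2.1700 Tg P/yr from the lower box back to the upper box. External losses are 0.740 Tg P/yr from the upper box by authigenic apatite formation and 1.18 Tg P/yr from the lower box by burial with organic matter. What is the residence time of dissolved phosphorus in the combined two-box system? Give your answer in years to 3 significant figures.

49300 yr

Residence time in the combined system uses the total inventory and the total *external* removal — internal exchanges between the two boxes cancel.
M_total = 45700 + 48900 = 94600 Tg P.
ΣF_external_out = 0.740 + 1.18 = 1.9200 Tg P/yr.
τ = M_total / ΣF_ext = 94600 / 1.9200 = 49270 yr.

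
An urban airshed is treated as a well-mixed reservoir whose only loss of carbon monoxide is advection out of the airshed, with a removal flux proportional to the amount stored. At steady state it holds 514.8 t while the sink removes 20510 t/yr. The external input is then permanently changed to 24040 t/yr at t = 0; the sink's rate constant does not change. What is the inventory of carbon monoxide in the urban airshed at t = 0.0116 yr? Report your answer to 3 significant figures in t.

548 t

τ = M₀/F₀ = 514.8/20510 = 0.02510 yr; rate constant k = 1/τ.
New steady state M_∞ = F₁/k = F₁·τ = 24040 × 0.02510 = 603.40 t.
M(t) = M_∞ + (M₀ − M_∞)·e^(−t/τ); t/τ = 0.0116/0.02510 = 0.4622, so e^(−t/τ) = 0.6299.
M(t) = 603.40 − 88.60 × 0.6299 = 547.59 t.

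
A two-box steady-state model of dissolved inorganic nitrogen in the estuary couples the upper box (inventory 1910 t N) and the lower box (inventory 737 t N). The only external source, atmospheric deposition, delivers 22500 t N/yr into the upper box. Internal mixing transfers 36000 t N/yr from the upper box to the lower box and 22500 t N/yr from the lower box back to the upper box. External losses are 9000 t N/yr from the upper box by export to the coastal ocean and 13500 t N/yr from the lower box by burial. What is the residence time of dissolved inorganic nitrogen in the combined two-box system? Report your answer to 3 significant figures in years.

Residence time in the combined system uses the total inventory and the total *external* removal — internal exchanges between the two boxes cancel.
M_total = 1910 + 737 = 2647.0 t N.
ΣF_external_out = 9000 + 13500 = 22500 t N/yr.
τ = M_total / ΣF_ext = 2647.0 / 22500 = 0.1176 yr.

0.118 yr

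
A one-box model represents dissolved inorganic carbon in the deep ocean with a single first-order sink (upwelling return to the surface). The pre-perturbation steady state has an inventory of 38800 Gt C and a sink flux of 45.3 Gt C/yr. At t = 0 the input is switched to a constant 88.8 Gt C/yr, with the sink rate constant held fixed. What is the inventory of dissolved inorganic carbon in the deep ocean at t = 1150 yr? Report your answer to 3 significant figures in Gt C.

66300 Gt C

τ = M₀/F₀ = 38800/45.3 = 856.5 yr; rate constant k = 1/τ.
New steady state M_∞ = F₁/k = F₁·τ = 88.8 × 856.5 = 76058 Gt C.
M(t) = M_∞ + (M₀ − M_∞)·e^(−t/τ); t/τ = 1150/856.5 = 1.343, so e^(−t/τ) = 0.2612.
M(t) = 76058 − 37260 × 0.2612 = 66328 Gt C.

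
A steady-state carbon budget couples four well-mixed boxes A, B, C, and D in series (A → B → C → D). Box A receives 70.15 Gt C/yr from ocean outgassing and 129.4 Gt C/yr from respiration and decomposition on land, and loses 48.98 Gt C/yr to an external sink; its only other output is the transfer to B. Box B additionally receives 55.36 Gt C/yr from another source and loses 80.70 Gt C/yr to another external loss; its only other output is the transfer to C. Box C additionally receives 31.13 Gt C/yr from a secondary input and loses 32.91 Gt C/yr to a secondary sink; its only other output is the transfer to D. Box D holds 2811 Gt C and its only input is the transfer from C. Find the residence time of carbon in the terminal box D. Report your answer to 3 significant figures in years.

Box A: F(A→B) = (70.15 + 129.4) − 48.98 = 150.57 Gt C/yr.
Box B: F(B→C) = (150.57 + 55.36) − 80.70 = 125.23 Gt C/yr.
Box C: F(C→D) = (125.23 + 31.13) − 32.91 = 123.45 Gt C/yr.
Box D throughput = its input = 123.45 Gt C/yr; τ = 2811 / 123.45 = 22.77 yr.

22.8 yr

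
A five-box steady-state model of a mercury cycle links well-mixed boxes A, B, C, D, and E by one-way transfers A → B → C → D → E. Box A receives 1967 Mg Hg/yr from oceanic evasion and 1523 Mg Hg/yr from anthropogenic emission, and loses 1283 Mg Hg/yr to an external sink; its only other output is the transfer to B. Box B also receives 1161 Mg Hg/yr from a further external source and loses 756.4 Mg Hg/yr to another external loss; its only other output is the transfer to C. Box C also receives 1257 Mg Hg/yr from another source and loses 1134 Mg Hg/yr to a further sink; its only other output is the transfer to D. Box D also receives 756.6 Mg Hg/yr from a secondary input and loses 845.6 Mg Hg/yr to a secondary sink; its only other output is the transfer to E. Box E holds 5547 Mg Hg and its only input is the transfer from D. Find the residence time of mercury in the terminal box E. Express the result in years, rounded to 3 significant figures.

2.10 yr

Box A: F(A→B) = (1967 + 1523) − 1283 = 2207.0 Mg Hg/yr.
Box B: F(B→C) = (2207.0 + 1161) − 756.4 = 2611.6 Mg Hg/yr.
Box C: F(C→D) = (2611.6 + 1257) − 1134 = 2734.6 Mg Hg/yr.
Box D: F(D→E) = (2734.6 + 756.6) − 845.6 = 2645.6 Mg Hg/yr.
Box E throughput = its input = 2645.6 Mg Hg/yr; τ = 5547 / 2645.6 = 2.097 yr.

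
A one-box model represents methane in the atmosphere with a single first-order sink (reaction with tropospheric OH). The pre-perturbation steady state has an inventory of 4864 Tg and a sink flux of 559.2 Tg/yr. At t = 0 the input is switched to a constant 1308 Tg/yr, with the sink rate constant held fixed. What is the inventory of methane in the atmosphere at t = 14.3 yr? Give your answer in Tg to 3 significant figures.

τ = M₀/F₀ = 4864/559.2 = 8.698 yr; rate constant k = 1/τ.
New steady state M_∞ = F₁/k = F₁·τ = 1308 × 8.698 = 11377 Tg.
M(t) = M_∞ + (M₀ − M_∞)·e^(−t/τ); t/τ = 14.3/8.698 = 1.644, so e^(−t/τ) = 0.1932.
M(t) = 11377 − 6513 × 0.1932 = 10119 Tg.

10100 Tg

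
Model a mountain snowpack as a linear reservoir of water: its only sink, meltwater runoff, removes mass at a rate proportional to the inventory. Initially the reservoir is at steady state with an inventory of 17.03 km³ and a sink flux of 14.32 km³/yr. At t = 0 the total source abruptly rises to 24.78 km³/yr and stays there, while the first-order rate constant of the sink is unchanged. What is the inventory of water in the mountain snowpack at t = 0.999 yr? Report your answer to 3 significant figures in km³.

24.1 km³

Residence time τ = M₀/F₀ = 1.189 yr. The eventual steady state is M_∞ = M₀·(F₁/F₀) = 17.03 × 24.78/14.32 = 29.470 km³.
The anomaly ΔM(t) = M(t) − M_∞ decays as ΔM₀·e^(−t/τ) with ΔM₀ = 17.03 − 29.470 = −12.44 km³.
At t = 0.999 yr, e^(−t/τ) = e^(−0.8400) = 0.4317, so ΔM = −5.370 km³ and M = 29.470 − 5.370 = 24.099 km³.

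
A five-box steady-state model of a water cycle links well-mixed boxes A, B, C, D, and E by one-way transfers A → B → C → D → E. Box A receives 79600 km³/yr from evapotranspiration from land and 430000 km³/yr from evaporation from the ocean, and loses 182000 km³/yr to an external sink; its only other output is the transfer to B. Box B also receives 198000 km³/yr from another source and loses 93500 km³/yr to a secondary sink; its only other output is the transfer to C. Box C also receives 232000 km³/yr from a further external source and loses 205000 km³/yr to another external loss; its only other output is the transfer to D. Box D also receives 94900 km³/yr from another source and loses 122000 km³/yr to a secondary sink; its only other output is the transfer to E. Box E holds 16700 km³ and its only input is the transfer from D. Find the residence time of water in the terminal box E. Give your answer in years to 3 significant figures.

0.0387 yr

Box A: F(A→B) = (79600 + 430000) − 182000 = 327600 km³/yr.
Box B: F(B→C) = (327600 + 198000) − 93500 = 432100 km³/yr.
Box C: F(C→D) = (432100 + 232000) − 205000 = 459100 km³/yr.
Box D: F(D→E) = (459100 + 94900) − 122000 = 432000 km³/yr.
Box E throughput = its input = 432000 km³/yr; τ = 16700 / 432000 = 0.03866 yr.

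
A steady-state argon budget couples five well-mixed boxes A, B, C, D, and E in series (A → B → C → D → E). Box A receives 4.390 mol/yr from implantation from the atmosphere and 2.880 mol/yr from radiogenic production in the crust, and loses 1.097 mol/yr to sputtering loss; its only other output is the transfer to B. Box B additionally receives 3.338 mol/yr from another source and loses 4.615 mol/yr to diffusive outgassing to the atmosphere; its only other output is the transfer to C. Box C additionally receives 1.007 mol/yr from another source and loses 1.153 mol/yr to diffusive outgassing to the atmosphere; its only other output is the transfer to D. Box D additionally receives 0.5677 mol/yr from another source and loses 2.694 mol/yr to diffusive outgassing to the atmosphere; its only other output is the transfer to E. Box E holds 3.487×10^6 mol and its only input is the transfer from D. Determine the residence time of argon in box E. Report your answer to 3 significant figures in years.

1.33×10^6 yr

Box A: F(A→B) = (4.390 + 2.880) − 1.097 = 6.1730 mol/yr.
Box B: F(B→C) = (6.1730 + 3.338) − 4.615 = 4.8960 mol/yr.
Box C: F(C→D) = (4.8960 + 1.007) − 1.153 = 4.7500 mol/yr.
Box D: F(D→E) = (4.7500 + 0.5677) − 2.694 = 2.6237 mol/yr.
Box E throughput = its input = 2.6237 mol/yr; τ = 3.487×10^6 / 2.6237 = 1.329×10^6 yr.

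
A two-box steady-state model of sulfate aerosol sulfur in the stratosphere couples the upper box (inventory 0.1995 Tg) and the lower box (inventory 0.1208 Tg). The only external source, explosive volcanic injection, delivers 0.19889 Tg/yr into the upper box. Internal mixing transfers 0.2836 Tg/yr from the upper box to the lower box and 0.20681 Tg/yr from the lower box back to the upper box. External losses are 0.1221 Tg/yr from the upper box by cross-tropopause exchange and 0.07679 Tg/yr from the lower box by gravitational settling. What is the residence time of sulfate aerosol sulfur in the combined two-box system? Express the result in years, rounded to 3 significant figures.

Treat the two boxes together as one reservoir: the mixing fluxes between them are internal recycling, so τ = ΣM / Σ(external losses).
M_total = 0.1995 + 0.1208 = 0.32030 Tg.
ΣF_external_out = 0.1221 + 0.07679 = 0.19889 Tg/yr.
τ = M_total / ΣF_ext = 0.32030 / 0.19889 = 1.610 yr.

1.61 yr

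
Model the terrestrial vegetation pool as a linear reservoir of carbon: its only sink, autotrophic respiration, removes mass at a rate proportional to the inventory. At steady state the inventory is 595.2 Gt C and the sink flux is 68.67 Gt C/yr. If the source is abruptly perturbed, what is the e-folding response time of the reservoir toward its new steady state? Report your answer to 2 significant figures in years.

8.7 yr

For a linear reservoir the response time equals the residence time τ = M/F.
τ = 595.2 / 68.67 = 8.668 yr.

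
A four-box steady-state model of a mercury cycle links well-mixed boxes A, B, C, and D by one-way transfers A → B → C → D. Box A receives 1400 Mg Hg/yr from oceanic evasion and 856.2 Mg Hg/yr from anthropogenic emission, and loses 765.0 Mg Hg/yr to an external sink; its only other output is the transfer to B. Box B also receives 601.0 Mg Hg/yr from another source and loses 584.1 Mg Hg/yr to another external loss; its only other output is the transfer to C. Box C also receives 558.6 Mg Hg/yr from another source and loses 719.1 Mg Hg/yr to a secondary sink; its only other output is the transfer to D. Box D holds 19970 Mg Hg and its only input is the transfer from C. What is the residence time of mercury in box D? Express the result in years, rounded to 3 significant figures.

Box A: F(A→B) = (1400 + 856.2) − 765.0 = 1491.2 Mg Hg/yr.
Box B: F(B→C) = (1491.2 + 601.0) − 584.1 = 1508.1 Mg Hg/yr.
Box C: F(C→D) = (1508.1 + 558.6) − 719.1 = 1347.6 Mg Hg/yr.
Box D throughput = its input = 1347.6 Mg Hg/yr; τ = 19970 / 1347.6 = 14.82 yr.

14.8 yr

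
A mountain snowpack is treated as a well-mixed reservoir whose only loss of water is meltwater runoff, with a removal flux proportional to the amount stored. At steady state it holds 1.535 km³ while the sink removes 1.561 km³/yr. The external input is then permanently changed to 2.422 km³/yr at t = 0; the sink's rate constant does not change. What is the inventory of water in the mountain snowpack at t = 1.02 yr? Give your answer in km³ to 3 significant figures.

The sink rate constant is k = F₀/M₀ = 1.561/1.535 = 1.017 yr⁻¹.
Solving dM/dt = F₁ − kM with M(0) = M₀ gives M(t) = F₁/k + (M₀ − F₁/k)·e^(−kt).
F₁/k = 2.422/1.017 = 2.3817 km³; kt = 1.017 × 1.02 = 1.037, e^(−kt) = 0.3544.
M(1.02) = 2.3817 + (1.535 − 2.3817) × 0.3544 = 2.3817 − 0.3001 = 2.0816 km³.

2.08 km³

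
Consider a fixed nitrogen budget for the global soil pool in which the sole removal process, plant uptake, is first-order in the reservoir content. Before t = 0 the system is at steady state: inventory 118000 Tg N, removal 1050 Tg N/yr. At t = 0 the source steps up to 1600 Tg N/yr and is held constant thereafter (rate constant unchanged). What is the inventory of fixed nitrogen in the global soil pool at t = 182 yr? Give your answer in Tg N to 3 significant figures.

Residence time τ = M₀/F₀ = 112.4 yr. The eventual steady state is M_∞ = M₀·(F₁/F₀) = 118000 × 1600/1050 = 179810 Tg N.
The anomaly ΔM(t) = M(t) − M_∞ decays as ΔM₀·e^(−t/τ) with ΔM₀ = 118000 − 179810 = −61810 Tg N.
At t = 182 yr, e^(−t/τ) = e^(−1.619) = 0.1980, so ΔM = −12240 Tg N and M = 179810 − 12240 = 167570 Tg N.

168000 Tg N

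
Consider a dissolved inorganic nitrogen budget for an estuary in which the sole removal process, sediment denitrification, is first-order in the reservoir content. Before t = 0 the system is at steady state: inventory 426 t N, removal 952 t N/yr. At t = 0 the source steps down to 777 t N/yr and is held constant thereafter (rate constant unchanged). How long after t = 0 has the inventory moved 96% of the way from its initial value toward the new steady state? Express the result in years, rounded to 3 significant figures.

τ = M₀/F₀ = 426/952 = 0.4475 yr.
The remaining gap fraction is e^(−t/τ); 96% covered ⇒ e^(−t/τ) = 0.0400.
t = −τ ln(0.0400) = 0.4475 × 3.219 = 1.440 yr.

1.44 yr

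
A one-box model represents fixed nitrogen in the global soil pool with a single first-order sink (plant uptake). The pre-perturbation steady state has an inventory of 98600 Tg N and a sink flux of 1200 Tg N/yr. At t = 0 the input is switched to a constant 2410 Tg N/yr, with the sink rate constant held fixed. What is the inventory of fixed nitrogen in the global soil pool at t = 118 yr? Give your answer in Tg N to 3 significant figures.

The sink rate constant is k = F₀/M₀ = 1200/98600 = 0.01217 yr⁻¹.
Solving dM/dt = F₁ − kM with M(0) = M₀ gives M(t) = F₁/k + (M₀ − F₁/k)·e^(−kt).
F₁/k = 2410/0.01217 = 198020 Tg N; kt = 0.01217 × 118 = 1.436, e^(−kt) = 0.2379.
M(118) = 198020 + (98600 − 198020) × 0.2379 = 198020 − 23650 = 174370 Tg N.

174000 Tg N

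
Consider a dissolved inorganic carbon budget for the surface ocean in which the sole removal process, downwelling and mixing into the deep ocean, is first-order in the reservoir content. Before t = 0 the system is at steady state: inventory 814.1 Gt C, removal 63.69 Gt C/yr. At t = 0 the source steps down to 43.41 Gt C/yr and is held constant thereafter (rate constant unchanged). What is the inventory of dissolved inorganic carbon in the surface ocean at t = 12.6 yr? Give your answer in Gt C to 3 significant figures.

652 Gt C

τ = M₀/F₀ = 814.1/63.69 = 12.78 yr; rate constant k = 1/τ.
New steady state M_∞ = F₁/k = F₁·τ = 43.41 × 12.78 = 554.88 Gt C.
M(t) = M_∞ + (M₀ − M_∞)·e^(−t/τ); t/τ = 12.6/12.78 = 0.9857, so e^(−t/τ) = 0.3732.
M(t) = 554.88 + 259.2 × 0.3732 = 651.61 Gt C.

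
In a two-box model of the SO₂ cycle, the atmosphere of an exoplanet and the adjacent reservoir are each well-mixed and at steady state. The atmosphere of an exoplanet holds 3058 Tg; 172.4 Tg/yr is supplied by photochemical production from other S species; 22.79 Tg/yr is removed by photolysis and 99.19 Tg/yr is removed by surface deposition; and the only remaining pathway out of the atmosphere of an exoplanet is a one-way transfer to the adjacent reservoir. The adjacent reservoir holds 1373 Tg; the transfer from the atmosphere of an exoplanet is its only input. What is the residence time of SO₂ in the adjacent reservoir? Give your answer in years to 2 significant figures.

Balance the atmosphere of an exoplanet: ΣF_in = 172.40 Tg/yr.
Transfer to the adjacent reservoir = ΣF_in − (22.79 + 99.19) = 50.420 Tg/yr.
At steady state the output of the adjacent reservoir equals its input, 50.420 Tg/yr.
τ = M / F = 1373 / 50.420 = 27.23 yr.

27 yr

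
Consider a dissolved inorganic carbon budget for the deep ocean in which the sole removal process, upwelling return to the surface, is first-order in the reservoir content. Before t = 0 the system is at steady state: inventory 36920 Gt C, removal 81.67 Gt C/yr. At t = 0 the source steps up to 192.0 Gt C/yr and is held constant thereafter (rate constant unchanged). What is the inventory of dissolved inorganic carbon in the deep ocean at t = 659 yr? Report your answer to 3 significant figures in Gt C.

Residence time τ = M₀/F₀ = 452.1 yr. The eventual steady state is M_∞ = M₀·(F₁/F₀) = 36920 × 192.0/81.67 = 86796 Gt C.
The anomaly ΔM(t) = M(t) − M_∞ decays as ΔM₀·e^(−t/τ) with ΔM₀ = 36920 − 86796 = −49880 Gt C.
At t = 659 yr, e^(−t/τ) = e^(−1.458) = 0.2328, so ΔM = −11610 Gt C and M = 86796 − 11610 = 75187 Gt C.

75200 Gt C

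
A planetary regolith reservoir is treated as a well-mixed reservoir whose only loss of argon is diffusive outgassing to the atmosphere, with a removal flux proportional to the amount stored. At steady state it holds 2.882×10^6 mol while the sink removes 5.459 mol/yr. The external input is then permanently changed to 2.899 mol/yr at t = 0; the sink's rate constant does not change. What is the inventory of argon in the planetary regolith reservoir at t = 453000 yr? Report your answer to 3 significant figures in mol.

2.10×10^6 mol

τ = M₀/F₀ = 2.882×10^6/5.459 = 527900 yr; rate constant k = 1/τ.
New steady state M_∞ = F₁/k = F₁·τ = 2.899 × 527900 = 1.5305×10^6 mol.
M(t) = M_∞ + (M₀ − M_∞)·e^(−t/τ); t/τ = 453000/527900 = 0.8581, so e^(−t/τ) = 0.4240.
M(t) = 1.5305×10^6 + 1.352×10^6 × 0.4240 = 2.1035×10^6 mol.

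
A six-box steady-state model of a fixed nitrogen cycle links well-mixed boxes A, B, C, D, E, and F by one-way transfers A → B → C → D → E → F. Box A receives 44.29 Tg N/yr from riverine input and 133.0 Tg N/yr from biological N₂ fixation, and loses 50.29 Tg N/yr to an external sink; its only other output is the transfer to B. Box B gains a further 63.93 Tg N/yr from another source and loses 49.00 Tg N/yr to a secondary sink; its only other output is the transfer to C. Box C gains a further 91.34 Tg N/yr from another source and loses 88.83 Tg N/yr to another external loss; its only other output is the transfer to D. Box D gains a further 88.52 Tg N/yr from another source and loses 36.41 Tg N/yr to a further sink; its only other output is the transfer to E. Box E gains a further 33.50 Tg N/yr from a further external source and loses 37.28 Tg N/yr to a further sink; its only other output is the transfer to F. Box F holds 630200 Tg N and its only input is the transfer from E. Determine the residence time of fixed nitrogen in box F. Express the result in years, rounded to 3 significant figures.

Box A: F(A→B) = (44.29 + 133.0) − 50.29 = 127.00 Tg N/yr.
Box B: F(B→C) = (127.00 + 63.93) − 49.00 = 141.93 Tg N/yr.
Box C: F(C→D) = (141.93 + 91.34) − 88.83 = 144.44 Tg N/yr.
Box D: F(D→E) = (144.44 + 88.52) − 36.41 = 196.55 Tg N/yr.
Box E: F(E→F) = (196.55 + 33.50) − 37.28 = 192.77 Tg N/yr.
Box F throughput = its input = 192.77 Tg N/yr; τ = 630200 / 192.77 = 3269 yr.

3270 yr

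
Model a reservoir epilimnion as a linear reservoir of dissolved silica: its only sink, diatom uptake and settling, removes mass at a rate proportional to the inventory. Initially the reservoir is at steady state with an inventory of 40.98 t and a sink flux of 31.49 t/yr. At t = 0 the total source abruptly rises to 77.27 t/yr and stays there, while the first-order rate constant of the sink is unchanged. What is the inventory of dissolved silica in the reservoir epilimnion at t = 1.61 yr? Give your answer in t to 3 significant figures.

83.3 t

τ = M₀/F₀ = 40.98/31.49 = 1.301 yr; rate constant k = 1/τ.
New steady state M_∞ = F₁/k = F₁·τ = 77.27 × 1.301 = 100.56 t.
M(t) = M_∞ + (M₀ − M_∞)·e^(−t/τ); t/τ = 1.61/1.301 = 1.237, so e^(−t/τ) = 0.2902.
M(t) = 100.56 − 59.58 × 0.2902 = 83.267 t.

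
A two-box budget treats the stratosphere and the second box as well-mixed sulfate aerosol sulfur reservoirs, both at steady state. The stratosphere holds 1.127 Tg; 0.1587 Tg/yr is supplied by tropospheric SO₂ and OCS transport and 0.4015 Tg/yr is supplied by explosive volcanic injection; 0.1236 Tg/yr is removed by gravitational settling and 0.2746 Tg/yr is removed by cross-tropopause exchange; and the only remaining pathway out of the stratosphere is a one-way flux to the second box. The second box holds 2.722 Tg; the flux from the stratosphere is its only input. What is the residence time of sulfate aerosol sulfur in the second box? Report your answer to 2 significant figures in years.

Balance the stratosphere: ΣF_in = 0.1587 + 0.4015 = 0.56020 Tg/yr.
Flux to the second box = ΣF_in − (0.1236 + 0.2746) = 0.16200 Tg/yr.
At steady state the output of the second box equals its input, 0.16200 Tg/yr.
τ = M / F = 2.722 / 0.16200 = 16.80 yr.

17 yr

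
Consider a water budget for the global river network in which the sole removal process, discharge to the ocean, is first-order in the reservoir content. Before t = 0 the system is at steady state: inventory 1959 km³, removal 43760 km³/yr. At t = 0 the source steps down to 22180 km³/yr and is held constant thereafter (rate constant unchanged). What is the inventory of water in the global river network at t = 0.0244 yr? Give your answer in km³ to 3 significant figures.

τ = M₀/F₀ = 1959/43760 = 0.04477 yr; rate constant k = 1/τ.
New steady state M_∞ = F₁/k = F₁·τ = 22180 × 0.04477 = 992.93 km³.
M(t) = M_∞ + (M₀ − M_∞)·e^(−t/τ); t/τ = 0.0244/0.04477 = 0.5450, so e^(−t/τ) = 0.5798.
M(t) = 992.93 + 966.1 × 0.5798 = 1553.1 km³.

1550 km³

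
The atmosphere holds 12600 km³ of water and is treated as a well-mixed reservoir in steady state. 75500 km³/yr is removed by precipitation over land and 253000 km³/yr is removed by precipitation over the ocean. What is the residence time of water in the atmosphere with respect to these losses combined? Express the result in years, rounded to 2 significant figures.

Total removal = 75500 + 253000 = 328500 km³/yr.
τ = M / ΣF_out = 12600 / 328500 = 0.03836 yr.

0.038 yr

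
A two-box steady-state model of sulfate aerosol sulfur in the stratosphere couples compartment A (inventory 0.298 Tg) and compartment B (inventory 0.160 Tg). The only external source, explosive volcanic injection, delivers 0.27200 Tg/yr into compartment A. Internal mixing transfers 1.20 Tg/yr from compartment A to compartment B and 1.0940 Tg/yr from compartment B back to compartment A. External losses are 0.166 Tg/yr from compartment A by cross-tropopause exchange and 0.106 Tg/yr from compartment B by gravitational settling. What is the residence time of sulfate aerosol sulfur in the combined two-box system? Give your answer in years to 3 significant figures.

1.68 yr

For the system as a whole, the A↔B exchange is internal and contributes nothing to the throughput; only the external sinks remove mass.
M_total = 0.298 + 0.160 = 0.45800 Tg.
ΣF_external_out = 0.166 + 0.106 = 0.27200 Tg/yr.
τ = M_total / ΣF_ext = 0.45800 / 0.27200 = 1.684 yr.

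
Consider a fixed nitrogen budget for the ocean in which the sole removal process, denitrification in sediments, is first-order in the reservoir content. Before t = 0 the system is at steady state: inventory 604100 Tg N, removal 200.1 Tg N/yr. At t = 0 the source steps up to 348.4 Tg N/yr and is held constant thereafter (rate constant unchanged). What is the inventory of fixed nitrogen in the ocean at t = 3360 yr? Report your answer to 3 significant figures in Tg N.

905000 Tg N

The sink rate constant is k = F₀/M₀ = 200.1/604100 = 0.0003312 yr⁻¹.
Solving dM/dt = F₁ − kM with M(0) = M₀ gives M(t) = F₁/k + (M₀ − F₁/k)·e^(−kt).
F₁/k = 348.4/0.0003312 = 1.0518×10^6 Tg N; kt = 0.0003312 × 3360 = 1.113, e^(−kt) = 0.3286.
M(3360) = 1.0518×10^6 + (604100 − 1.0518×10^6) × 0.3286 = 1.0518×10^6 − 147100 = 904700 Tg N.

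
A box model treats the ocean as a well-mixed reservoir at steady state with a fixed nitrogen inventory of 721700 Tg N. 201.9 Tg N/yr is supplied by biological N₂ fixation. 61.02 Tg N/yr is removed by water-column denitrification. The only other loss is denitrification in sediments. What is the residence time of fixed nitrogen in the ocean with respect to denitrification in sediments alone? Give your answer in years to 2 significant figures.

At steady state ΣF_in = ΣF_out.
ΣF_in = 201.90 Tg N/yr.
Denitrification in sediments flux = ΣF_in − (61.02) = 201.90 − 61.02 = 140.9 Tg N/yr.
τ = M / F = 721700 / 140.9 = 5123 yr.

5100 yr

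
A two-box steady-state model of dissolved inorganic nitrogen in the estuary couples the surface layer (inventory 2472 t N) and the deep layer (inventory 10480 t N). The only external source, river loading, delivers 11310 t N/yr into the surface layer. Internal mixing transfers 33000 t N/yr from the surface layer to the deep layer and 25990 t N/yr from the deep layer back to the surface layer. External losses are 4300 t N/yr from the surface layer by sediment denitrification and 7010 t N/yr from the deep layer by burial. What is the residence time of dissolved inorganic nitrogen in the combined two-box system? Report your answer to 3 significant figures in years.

For the system as a whole, the A↔B exchange is internal and contributes nothing to the throughput; only the external sinks remove mass.
M_total = 2472 + 10480 = 12952 t N.
ΣF_external_out = 4300 + 7010 = 11310 t N/yr.
τ = M_total / ΣF_ext = 12952 / 11310 = 1.145 yr.

1.15 yr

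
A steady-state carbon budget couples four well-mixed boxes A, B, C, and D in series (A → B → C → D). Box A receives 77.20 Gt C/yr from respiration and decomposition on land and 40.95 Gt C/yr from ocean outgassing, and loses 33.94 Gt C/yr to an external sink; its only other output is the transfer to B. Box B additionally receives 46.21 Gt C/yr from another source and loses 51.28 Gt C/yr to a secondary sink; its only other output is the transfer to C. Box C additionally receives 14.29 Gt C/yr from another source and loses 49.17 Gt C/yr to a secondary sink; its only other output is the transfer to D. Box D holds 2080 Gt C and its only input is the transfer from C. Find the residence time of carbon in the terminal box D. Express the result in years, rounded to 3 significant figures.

47.0 yr

Box A: F(A→B) = (77.20 + 40.95) − 33.94 = 84.210 Gt C/yr.
Box B: F(B→C) = (84.210 + 46.21) − 51.28 = 79.140 Gt C/yr.
Box C: F(C→D) = (79.140 + 14.29) − 49.17 = 44.260 Gt C/yr.
Box D throughput = its input = 44.260 Gt C/yr; τ = 2080 / 44.260 = 47.00 yr.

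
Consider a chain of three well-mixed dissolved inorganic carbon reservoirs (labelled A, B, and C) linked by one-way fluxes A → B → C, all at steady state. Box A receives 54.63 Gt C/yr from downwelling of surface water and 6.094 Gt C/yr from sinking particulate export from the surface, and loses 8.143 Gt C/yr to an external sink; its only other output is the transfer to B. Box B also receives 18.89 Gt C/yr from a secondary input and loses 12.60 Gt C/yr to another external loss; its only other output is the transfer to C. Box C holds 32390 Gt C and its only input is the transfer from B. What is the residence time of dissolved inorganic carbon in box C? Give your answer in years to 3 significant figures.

550 yr

Box A: F(A→B) = (54.63 + 6.094) − 8.143 = 52.581 Gt C/yr.
Box B: F(B→C) = (52.581 + 18.89) − 12.60 = 58.871 Gt C/yr.
Box C throughput = its input = 58.871 Gt C/yr; τ = 32390 / 58.871 = 550.2 yr.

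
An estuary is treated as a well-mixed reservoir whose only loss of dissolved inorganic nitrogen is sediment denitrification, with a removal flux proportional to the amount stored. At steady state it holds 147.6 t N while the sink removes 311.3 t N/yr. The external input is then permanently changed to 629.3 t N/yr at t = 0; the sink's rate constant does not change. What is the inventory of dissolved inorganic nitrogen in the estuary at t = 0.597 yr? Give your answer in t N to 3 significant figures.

256 t N

τ = M₀/F₀ = 147.6/311.3 = 0.4741 yr; rate constant k = 1/τ.
New steady state M_∞ = F₁/k = F₁·τ = 629.3 × 0.4741 = 298.38 t N.
M(t) = M_∞ + (M₀ − M_∞)·e^(−t/τ); t/τ = 0.597/0.4741 = 1.259, so e^(−t/τ) = 0.2839.
M(t) = 298.38 − 150.8 × 0.2839 = 255.57 t N.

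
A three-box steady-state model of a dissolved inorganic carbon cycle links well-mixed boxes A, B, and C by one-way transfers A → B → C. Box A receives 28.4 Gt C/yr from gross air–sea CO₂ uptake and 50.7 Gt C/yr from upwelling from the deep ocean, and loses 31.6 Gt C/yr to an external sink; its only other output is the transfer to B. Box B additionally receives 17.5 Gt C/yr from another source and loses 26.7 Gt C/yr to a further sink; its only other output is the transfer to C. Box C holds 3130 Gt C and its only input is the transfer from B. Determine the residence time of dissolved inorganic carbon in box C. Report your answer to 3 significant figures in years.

Box A: F(A→B) = (28.4 + 50.7) − 31.6 = 47.500 Gt C/yr.
Box B: F(B→C) = (47.500 + 17.5) − 26.7 = 38.300 Gt C/yr.
Box C throughput = its input = 38.300 Gt C/yr; τ = 3130 / 38.300 = 81.72 yr.

81.7 yr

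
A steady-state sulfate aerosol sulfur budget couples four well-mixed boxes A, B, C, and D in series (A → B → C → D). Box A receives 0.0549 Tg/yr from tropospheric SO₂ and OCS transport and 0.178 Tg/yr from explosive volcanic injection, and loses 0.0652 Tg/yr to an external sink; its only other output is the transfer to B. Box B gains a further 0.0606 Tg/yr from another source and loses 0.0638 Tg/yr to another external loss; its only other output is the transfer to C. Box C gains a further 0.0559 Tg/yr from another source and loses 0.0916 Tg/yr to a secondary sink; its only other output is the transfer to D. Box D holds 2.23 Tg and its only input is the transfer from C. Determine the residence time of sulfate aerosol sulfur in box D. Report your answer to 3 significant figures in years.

Box A: F(A→B) = (0.0549 + 0.178) − 0.0652 = 0.16770 Tg/yr.
Box B: F(B→C) = (0.16770 + 0.0606) − 0.0638 = 0.16450 Tg/yr.
Box C: F(C→D) = (0.16450 + 0.0559) − 0.0916 = 0.12880 Tg/yr.
Box D throughput = its input = 0.12880 Tg/yr; τ = 2.23 / 0.12880 = 17.31 yr.

17.3 yr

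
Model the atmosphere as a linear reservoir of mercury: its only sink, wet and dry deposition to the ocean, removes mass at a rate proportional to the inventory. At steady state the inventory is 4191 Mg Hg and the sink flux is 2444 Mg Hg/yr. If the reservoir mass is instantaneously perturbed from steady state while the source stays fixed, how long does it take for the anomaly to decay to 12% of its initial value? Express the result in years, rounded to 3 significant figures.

For a linear reservoir the anomaly decays as exp(−t/τ) with τ = M/F = 4191/2444 = 1.715 yr.
exp(−t/τ) = 0.12 ⇒ t = −τ ln(0.12) = 1.715 × 2.120 = 3.636 yr.

3.64 yr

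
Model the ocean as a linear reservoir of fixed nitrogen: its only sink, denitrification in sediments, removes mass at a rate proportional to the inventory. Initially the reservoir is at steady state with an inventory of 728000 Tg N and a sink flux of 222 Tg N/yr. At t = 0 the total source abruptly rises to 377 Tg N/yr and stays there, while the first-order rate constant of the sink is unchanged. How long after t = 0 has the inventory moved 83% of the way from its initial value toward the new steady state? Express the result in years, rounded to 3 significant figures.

5810 yr

τ = M₀/F₀ = 728000/222 = 3279 yr.
The remaining gap fraction is e^(−t/τ); 83% covered ⇒ e^(−t/τ) = 0.170.
t = −τ ln(0.170) = 3279 × 1.772 = 5811 yr.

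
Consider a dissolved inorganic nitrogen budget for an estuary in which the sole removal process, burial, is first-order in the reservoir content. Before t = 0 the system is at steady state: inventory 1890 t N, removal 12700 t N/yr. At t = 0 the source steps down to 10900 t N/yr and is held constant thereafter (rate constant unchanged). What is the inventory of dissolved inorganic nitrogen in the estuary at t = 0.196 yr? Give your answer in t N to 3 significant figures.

The sink rate constant is k = F₀/M₀ = 12700/1890 = 6.720 yr⁻¹.
Solving dM/dt = F₁ − kM with M(0) = M₀ gives M(t) = F₁/k + (M₀ − F₁/k)·e^(−kt).
F₁/k = 10900/6.720 = 1622.1 t N; kt = 6.720 × 0.196 = 1.317, e^(−kt) = 0.2679.
M(0.196) = 1622.1 + (1890 − 1622.1) × 0.2679 = 1622.1 + 71.77 = 1693.9 t N.

1690 t N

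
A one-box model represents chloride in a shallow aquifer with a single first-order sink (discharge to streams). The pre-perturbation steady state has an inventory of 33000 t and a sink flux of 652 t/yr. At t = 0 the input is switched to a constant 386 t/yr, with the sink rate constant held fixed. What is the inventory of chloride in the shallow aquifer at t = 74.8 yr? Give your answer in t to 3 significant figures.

22600 t

τ = M₀/F₀ = 33000/652 = 50.61 yr; rate constant k = 1/τ.
New steady state M_∞ = F₁/k = F₁·τ = 386 × 50.61 = 19537 t.
M(t) = M_∞ + (M₀ − M_∞)·e^(−t/τ); t/τ = 74.8/50.61 = 1.478, so e^(−t/τ) = 0.2281.
M(t) = 19537 + 13460 × 0.2281 = 22608 t.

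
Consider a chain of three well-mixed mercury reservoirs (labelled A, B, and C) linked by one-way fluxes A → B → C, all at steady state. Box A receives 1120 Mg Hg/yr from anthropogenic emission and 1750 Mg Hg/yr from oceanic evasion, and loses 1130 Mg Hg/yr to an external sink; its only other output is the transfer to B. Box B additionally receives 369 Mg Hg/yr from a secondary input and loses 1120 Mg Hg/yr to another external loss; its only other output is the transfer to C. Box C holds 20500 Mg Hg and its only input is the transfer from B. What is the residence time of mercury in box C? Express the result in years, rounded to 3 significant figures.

20.7 yr

Box A: F(A→B) = (1120 + 1750) − 1130 = 1740.0 Mg Hg/yr.
Box B: F(B→C) = (1740.0 + 369) − 1120 = 989.00 Mg Hg/yr.
Box C throughput = its input = 989.00 Mg Hg/yr; τ = 20500 / 989.00 = 20.73 yr.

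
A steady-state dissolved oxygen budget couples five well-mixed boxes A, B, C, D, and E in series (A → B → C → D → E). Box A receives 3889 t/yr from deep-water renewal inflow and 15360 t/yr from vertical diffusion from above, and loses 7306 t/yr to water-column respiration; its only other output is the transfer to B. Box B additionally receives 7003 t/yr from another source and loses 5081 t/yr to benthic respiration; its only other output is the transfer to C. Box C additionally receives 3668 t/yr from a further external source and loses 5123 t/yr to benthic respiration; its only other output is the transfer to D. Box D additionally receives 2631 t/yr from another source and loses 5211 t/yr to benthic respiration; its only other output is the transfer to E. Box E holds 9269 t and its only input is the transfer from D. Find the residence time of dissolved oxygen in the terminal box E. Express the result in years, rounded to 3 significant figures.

Box A: F(A→B) = (3889 + 15360) − 7306 = 11943 t/yr.
Box B: F(B→C) = (11943 + 7003) − 5081 = 13865 t/yr.
Box C: F(C→D) = (13865 + 3668) − 5123 = 12410 t/yr.
Box D: F(D→E) = (12410 + 2631) − 5211 = 9830.0 t/yr.
Box E throughput = its input = 9830.0 t/yr; τ = 9269 / 9830.0 = 0.9429 yr.

0.943 yr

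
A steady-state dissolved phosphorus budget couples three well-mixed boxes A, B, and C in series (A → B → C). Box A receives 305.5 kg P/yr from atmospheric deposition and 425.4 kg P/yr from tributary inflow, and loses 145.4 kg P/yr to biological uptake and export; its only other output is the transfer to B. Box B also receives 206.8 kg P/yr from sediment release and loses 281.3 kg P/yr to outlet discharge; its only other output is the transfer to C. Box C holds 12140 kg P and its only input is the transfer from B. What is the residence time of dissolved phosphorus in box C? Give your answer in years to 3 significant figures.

23.8 yr

Box A: F(A→B) = (305.5 + 425.4) − 145.4 = 585.50 kg P/yr.
Box B: F(B→C) = (585.50 + 206.8) − 281.3 = 511.00 kg P/yr.
Box C throughput = its input = 511.00 kg P/yr; τ = 12140 / 511.00 = 23.76 yr.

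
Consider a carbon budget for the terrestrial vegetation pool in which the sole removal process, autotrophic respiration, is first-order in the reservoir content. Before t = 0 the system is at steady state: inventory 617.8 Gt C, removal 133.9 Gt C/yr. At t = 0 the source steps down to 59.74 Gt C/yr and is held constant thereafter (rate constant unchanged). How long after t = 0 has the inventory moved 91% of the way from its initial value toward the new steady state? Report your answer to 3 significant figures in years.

τ = M₀/F₀ = 617.8/133.9 = 4.614 yr.
The remaining gap fraction is e^(−t/τ); 91% covered ⇒ e^(−t/τ) = 0.0900.
t = −τ ln(0.0900) = 4.614 × 2.408 = 11.11 yr.

11.1 yr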